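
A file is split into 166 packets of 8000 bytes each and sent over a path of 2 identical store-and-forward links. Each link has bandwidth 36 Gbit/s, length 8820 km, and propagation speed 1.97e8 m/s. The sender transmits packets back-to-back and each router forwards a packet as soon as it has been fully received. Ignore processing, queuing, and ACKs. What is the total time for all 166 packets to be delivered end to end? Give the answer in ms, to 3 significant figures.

89.8 ms

Per-hop transmission t_tx = L/R = 64000/36000000000 = 0.00177778 ms.
Per-hop propagation t_prop = 8820000/197000000 = 44.7716 ms.
Pipeline fill: first packet needs 2·t_tx to clear all hops; remaining 165 packets each add one t_tx.
Total = (2+166-1)·t_tx + 2·t_prop = 167·0.00177778 + 2·44.7716 = 89.8 ms.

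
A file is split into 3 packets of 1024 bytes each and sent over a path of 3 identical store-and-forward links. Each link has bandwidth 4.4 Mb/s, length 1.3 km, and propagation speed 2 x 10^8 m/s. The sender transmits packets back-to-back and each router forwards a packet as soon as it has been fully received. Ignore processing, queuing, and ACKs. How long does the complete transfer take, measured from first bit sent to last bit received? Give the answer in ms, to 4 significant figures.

9.329 ms

Per-hop transmission t_tx = L/R = 8192/4400000 = 1.86182 ms.
Per-hop propagation t_prop = 1300/200000000 = 0.0065 ms.
Pipeline fill: first packet needs 3·t_tx to clear all hops; remaining 2 packets each add one t_tx.
Total = (3+3-1)·t_tx + 3·t_prop = 5·1.86182 + 3·0.0065 = 9.329 ms.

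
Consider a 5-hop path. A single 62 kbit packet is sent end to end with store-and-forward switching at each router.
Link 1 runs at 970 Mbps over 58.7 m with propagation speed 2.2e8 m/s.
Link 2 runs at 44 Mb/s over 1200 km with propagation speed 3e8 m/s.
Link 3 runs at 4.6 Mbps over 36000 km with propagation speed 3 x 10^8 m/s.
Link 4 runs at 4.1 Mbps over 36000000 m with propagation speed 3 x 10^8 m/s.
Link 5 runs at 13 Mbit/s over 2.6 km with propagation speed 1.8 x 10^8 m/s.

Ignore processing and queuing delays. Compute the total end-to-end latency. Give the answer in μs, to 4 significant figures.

L = 62000 bits.
Transmission delays (L/R per hop): 63.9175, 1409.09, 13478.3, 15122, 4769.23 μs; sum = 34842.5 μs.
Propagation delays (d/s per hop): 0.266818, 4000, 120000, 120000, 14.4444 μs; sum = 244015 μs.
End-to-end = 278900 μs.

278900 μs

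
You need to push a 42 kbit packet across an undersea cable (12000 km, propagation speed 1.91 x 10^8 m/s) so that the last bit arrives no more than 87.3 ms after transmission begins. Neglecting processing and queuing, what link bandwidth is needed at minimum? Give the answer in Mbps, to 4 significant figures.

Propagation delay = 12000000 / 191000000 = 62.8272 ms.
Transmission budget = 87.3 − 62.8272 = 24.4728 ms.
R ≥ L / t_tx = 42000 bits / 0.0244728 s = 1.716 Mbps.

1.716 Mbps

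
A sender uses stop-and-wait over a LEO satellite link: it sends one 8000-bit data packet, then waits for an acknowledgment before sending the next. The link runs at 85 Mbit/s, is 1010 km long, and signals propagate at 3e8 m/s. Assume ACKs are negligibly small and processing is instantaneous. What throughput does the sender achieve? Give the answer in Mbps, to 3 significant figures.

t_tx = L/R = 8000/85000000 = 9.41176e-05 s.
t_prop = 1010000/300000000 = 0.00336667 s; RTT = 0.00673333 s.
Cycle = t_tx + RTT = 0.00682745 s.
Throughput = L / cycle = 8000 / 0.00682745 = 1.17 Mbps.

1.17 Mbps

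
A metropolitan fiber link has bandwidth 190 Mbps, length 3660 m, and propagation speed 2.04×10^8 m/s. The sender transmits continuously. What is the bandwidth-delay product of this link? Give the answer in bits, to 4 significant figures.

3409 bits

Propagation delay = 3660 / 204000000 = 1.79412e-05 s.
BDP = R × t_prop = 190000000 × 1.79412e-05 = 3408.82 bits.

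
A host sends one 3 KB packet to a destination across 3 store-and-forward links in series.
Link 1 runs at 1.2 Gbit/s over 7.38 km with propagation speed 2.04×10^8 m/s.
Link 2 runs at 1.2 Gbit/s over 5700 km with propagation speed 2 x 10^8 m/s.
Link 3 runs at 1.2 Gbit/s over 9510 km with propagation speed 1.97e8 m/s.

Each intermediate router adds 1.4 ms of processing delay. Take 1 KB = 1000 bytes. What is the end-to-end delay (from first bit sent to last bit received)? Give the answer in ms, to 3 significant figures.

L = 24000 bits.
Transmission delay per hop = L/R = 24000/1200000000 = 0.02 ms; 3 hops → 0.06 ms.
Propagation delays (d/s per hop): 0.0361765, 28.5, 48.2741 ms; sum = 76.8103 ms.
Processing at 2 router(s): 2 × 1.4 ms = 2.8 ms.
End-to-end = 79.7 ms.

79.7 ms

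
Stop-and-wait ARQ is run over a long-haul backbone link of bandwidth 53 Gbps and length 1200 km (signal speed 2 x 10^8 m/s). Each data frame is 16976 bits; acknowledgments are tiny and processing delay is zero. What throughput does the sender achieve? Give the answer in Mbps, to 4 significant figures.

1.415 Mbps

t_tx = L/R = 16976/53000000000 = 3.20302e-07 s.
t_prop = 1200000/200000000 = 0.006 s; RTT = 0.012 s.
Cycle = t_tx + RTT = 0.0120003 s.
Throughput = L / cycle = 16976 / 0.0120003 = 1.415 Mbps.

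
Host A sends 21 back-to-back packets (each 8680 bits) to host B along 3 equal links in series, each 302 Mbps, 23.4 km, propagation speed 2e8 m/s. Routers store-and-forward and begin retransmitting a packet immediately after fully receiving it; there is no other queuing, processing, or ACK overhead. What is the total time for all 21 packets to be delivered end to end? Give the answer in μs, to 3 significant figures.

1010 μs

Per-hop transmission t_tx = L/R = 8680/302000000 = 28.7417 μs.
Per-hop propagation t_prop = 23400/200000000 = 117 μs.
Pipeline fill: first packet needs 3·t_tx to clear all hops; remaining 20 packets each add one t_tx.
Total = (3+21-1)·t_tx + 3·t_prop = 23·28.7417 + 3·117 = 1010 μs.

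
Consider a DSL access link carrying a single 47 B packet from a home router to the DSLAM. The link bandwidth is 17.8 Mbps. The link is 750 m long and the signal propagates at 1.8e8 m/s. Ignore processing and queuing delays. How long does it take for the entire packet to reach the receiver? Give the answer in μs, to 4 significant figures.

L = 47 × 8 = 376 bits.
Transmission delay = L/R = 376 / 17800000 = 21.1236 μs.
Propagation delay = d/s = 750 m / 180000000 m/s = 4.16667 μs.
Total = 25.29 μs.

25.29 μs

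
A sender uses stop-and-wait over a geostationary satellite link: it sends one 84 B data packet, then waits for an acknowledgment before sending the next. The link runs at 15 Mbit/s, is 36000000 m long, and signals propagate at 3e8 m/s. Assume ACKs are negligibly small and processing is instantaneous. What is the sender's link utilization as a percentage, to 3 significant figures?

t_tx = L/R = 672/15000000 = 4.48e-05 s.
t_prop = 36000000/300000000 = 0.12 s; RTT = 0.24 s.
Cycle = t_tx + RTT = 0.240045 s.
Utilization = t_tx / cycle = 4.48e-05/0.240045 = 0.0187 %.

0.0187 %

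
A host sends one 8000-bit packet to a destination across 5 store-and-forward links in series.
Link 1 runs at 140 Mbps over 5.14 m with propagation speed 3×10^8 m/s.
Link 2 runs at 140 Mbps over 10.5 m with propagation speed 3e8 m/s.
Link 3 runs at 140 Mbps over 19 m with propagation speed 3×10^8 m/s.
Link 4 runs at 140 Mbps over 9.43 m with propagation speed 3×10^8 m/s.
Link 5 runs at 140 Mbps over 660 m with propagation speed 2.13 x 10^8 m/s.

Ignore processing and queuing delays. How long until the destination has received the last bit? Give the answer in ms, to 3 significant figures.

Transmission delay per hop = L/R = 8000/140000000 = 0.0571429 ms; 5 hops → 0.285714 ms.
Propagation delays (d/s per hop): 1.71333e-05, 3.5e-05, 6.33333e-05, 3.14333e-05, 0.00309859 ms; sum = 0.00324549 ms.
End-to-end = 0.289 ms.

0.289 ms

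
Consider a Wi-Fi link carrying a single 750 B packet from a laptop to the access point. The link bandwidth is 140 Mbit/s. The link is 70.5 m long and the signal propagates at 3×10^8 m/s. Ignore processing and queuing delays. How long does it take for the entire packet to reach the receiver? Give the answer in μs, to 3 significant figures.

L = 750 × 8 = 6000 bits.
Transmission delay = L/R = 6000 / 140000000 = 42.8571 μs.
Propagation delay = d/s = 70.5 m / 300000000 m/s = 0.235 μs.
Total = 43.1 μs.

43.1 μs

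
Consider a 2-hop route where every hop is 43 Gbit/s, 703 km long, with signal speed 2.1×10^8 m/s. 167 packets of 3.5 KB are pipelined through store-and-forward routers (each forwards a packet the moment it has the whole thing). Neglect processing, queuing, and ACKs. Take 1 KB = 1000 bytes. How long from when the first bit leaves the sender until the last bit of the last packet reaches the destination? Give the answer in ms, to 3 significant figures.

6.80 ms

Per-hop transmission t_tx = L/R = 28000/43000000000 = 0.000651163 ms.
Per-hop propagation t_prop = 703000/210000000 = 3.34762 ms.
Pipeline fill: first packet needs 2·t_tx to clear all hops; remaining 166 packets each add one t_tx.
Total = (2+167-1)·t_tx + 2·t_prop = 168·0.000651163 + 2·3.34762 = 6.80 ms.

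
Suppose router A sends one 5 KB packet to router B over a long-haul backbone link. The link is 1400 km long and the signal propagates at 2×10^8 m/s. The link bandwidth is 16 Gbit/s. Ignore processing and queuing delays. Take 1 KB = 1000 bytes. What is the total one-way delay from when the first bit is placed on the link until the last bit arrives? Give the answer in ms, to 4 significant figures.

7.003 ms

L = 40000 bits.
Transmission delay = L/R = 40000 / 16000000000 = 0.0025 ms.
Propagation delay = d/s = 1400000 m / 200000000 m/s = 7 ms.
Total = 7.003 ms.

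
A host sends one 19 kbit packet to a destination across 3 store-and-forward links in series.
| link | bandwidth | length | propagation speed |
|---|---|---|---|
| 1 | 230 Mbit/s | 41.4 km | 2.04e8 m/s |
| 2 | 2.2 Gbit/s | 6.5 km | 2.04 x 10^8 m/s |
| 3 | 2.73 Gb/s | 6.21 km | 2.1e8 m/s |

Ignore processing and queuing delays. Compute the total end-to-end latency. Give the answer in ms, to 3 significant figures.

L = 19000 bits.
Transmission delays (L/R per hop): 0.0826087, 0.00863636, 0.00695971 ms; sum = 0.0982048 ms.
Propagation delays (d/s per hop): 0.202941, 0.0318627, 0.0295714 ms; sum = 0.264375 ms.
End-to-end = 0.363 ms.

0.363 ms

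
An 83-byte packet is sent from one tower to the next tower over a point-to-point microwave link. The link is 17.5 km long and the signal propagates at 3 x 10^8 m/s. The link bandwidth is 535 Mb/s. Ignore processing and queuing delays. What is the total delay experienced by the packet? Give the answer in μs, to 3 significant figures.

59.6 μs

L = 83 × 8 = 664 bits.
Transmission delay = L/R = 664 / 535000000 = 1.24112 μs.
Propagation delay = d/s = 17500 m / 300000000 m/s = 58.3333 μs.
Total = 59.6 μs.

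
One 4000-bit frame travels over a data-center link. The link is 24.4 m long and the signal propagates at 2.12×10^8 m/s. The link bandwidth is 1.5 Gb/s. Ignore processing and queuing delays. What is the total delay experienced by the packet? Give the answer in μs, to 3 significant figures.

2.78 μs

Transmission delay = L/R = 4000 / 1500000000 = 2.66667 μs.
Propagation delay = d/s = 24.4 m / 212000000 m/s = 0.115094 μs.
Total = 2.78 μs.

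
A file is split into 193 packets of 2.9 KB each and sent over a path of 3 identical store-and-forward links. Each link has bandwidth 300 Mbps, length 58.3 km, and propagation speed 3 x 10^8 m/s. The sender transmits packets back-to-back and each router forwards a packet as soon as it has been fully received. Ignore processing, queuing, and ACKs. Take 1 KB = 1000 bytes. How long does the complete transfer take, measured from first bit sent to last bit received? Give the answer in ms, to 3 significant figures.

Per-hop transmission t_tx = L/R = 23200/300000000 = 0.0773333 ms.
Per-hop propagation t_prop = 58300/300000000 = 0.194333 ms.
Pipeline fill: first packet needs 3·t_tx to clear all hops; remaining 192 packets each add one t_tx.
Total = (3+193-1)·t_tx + 3·t_prop = 195·0.0773333 + 3·0.194333 = 15.7 ms.

15.7 ms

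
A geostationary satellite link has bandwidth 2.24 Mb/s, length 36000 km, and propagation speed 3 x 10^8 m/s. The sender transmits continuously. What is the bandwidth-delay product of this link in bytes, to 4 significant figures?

Propagation delay = 36000000 / 300000000 = 0.12 s.
BDP = R × t_prop = 2240000 × 0.12 = 268800 bits.
In bytes: 268800/8 = 33600 bytes.

33600 bytes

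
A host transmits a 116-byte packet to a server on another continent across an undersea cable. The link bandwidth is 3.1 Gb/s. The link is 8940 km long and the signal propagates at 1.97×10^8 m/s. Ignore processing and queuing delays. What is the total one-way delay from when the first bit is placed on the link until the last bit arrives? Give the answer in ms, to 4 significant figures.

L = 116 × 8 = 928 bits.
Transmission delay = L/R = 928 / 3100000000 = 0.000299355 ms.
Propagation delay = d/s = 8940000 m / 197000000 m/s = 45.3807 ms.
Total = 45.38 ms.

45.38 ms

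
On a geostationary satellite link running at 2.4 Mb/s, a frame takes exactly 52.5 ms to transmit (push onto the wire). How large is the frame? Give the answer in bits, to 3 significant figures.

L = R × t_tx = 2400000 b/s × 0.0525 s = 126000 bits.

126000 bits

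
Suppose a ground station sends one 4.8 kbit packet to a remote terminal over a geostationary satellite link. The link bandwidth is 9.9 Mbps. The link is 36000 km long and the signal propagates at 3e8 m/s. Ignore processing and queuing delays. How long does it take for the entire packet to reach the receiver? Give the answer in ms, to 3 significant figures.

120 ms

L = 4800 bits.
Transmission delay = L/R = 4800 / 9900000 = 0.484848 ms.
Propagation delay = d/s = 36000000 m / 300000000 m/s = 120 ms.
Total = 120 ms.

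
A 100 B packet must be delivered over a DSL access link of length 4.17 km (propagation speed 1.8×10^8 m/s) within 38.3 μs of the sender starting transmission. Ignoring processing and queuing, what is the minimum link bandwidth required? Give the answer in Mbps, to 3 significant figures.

52.9 Mbps

L = 800 bits.
Propagation delay = 4170 / 180000000 = 23.1667 μs.
Transmission budget = 38.3 − 23.1667 = 15.1333 μs.
R ≥ L / t_tx = 800 bits / 1.51333e-05 s = 52.9 Mbps.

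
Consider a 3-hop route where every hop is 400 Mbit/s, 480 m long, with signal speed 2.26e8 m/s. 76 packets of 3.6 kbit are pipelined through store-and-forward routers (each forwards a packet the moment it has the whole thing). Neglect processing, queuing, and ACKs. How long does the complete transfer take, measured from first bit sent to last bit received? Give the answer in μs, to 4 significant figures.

708.4 μs

Per-hop transmission t_tx = L/R = 3600/400000000 = 9 μs.
Per-hop propagation t_prop = 480/2.26e+08 = 2.12389 μs.
Pipeline fill: first packet needs 3·t_tx to clear all hops; remaining 75 packets each add one t_tx.
Total = (3+76-1)·t_tx + 3·t_prop = 78·9 + 3·2.12389 = 708.4 μs.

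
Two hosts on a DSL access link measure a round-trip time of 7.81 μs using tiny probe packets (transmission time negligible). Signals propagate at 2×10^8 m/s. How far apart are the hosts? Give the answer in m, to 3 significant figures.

One-way propagation = RTT/2 = 3.905 μs.
d = s × t = 200000000 × 3.905e-06 = 781 m.

781 m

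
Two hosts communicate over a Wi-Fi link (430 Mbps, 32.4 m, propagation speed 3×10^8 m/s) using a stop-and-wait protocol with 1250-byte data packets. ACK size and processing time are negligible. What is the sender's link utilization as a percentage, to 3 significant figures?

t_tx = L/R = 10000/430000000 = 2.32558e-05 s.
t_prop = 32.4/300000000 = 1.08e-07 s; RTT = 2.16e-07 s.
Cycle = t_tx + RTT = 2.34718e-05 s.
Utilization = t_tx / cycle = 2.32558e-05/2.34718e-05 = 99.1 %.

99.1 %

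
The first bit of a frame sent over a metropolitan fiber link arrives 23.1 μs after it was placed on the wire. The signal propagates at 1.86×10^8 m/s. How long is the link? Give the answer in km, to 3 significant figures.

4.30 km

d = s × t_prop = 186000000 × 2.31e-05 = 4.30 km.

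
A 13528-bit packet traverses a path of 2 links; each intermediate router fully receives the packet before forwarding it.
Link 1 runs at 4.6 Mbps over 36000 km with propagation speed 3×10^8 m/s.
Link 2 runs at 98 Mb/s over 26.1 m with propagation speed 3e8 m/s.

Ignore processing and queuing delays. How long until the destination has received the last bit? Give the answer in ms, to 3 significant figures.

123 ms

Transmission delays (L/R per hop): 2.94087, 0.138041 ms; sum = 3.07891 ms.
Propagation delays (d/s per hop): 120, 8.7e-05 ms; sum = 120 ms.
End-to-end = 123 ms.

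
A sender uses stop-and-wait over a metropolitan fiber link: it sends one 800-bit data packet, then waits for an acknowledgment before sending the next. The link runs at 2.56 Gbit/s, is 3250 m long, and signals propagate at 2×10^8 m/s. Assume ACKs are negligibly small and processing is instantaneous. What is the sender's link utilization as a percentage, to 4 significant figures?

0.9524 %

t_tx = L/R = 800/2560000000 = 3.125e-07 s.
t_prop = 3250/200000000 = 1.625e-05 s; RTT = 3.25e-05 s.
Cycle = t_tx + RTT = 3.28125e-05 s.
Utilization = t_tx / cycle = 3.125e-07/3.28125e-05 = 0.9524 %.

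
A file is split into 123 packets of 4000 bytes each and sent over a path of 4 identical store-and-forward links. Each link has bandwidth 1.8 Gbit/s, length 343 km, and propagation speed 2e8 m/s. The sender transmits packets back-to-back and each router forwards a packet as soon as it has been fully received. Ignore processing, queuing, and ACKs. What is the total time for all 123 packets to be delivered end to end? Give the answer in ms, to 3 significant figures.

9.10 ms

Per-hop transmission t_tx = L/R = 32000/1800000000 = 0.0177778 ms.
Per-hop propagation t_prop = 343000/200000000 = 1.715 ms.
Pipeline fill: first packet needs 4·t_tx to clear all hops; remaining 122 packets each add one t_tx.
Total = (4+123-1)·t_tx + 4·t_prop = 126·0.0177778 + 4·1.715 = 9.10 ms.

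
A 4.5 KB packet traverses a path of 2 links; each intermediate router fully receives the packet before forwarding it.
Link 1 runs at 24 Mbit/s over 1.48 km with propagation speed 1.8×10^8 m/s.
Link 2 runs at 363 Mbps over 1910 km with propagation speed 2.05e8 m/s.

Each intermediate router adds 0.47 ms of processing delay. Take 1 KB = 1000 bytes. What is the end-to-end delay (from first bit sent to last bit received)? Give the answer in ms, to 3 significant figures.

L = 36000 bits.
Transmission delays (L/R per hop): 1.5, 0.0991736 ms; sum = 1.59917 ms.
Propagation delays (d/s per hop): 0.00822222, 9.31707 ms; sum = 9.3253 ms.
Processing at 1 router(s): 1 × 0.47 ms = 0.47 ms.
End-to-end = 11.4 ms.

11.4 ms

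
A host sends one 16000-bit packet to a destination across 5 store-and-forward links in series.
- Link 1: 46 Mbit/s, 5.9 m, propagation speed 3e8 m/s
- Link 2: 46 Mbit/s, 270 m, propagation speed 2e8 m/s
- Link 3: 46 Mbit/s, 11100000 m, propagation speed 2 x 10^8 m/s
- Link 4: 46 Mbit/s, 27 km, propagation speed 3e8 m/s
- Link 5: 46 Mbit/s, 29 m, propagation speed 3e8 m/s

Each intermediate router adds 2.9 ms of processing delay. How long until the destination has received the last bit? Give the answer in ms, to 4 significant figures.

Transmission delay per hop = L/R = 16000/46000000 = 0.347826 ms; 5 hops → 1.73913 ms.
Propagation delays (d/s per hop): 1.96667e-05, 0.00135, 55.5, 0.09, 9.66667e-05 ms; sum = 55.5915 ms.
Processing at 4 router(s): 4 × 2.9 ms = 11.6 ms.
End-to-end = 68.93 ms.

68.93 ms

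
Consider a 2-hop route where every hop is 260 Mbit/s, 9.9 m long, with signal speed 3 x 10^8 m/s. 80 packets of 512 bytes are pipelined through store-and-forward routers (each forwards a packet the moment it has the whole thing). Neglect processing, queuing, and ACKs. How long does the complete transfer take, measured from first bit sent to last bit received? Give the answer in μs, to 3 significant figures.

1280 μs

Per-hop transmission t_tx = L/R = 4096/260000000 = 15.7538 μs.
Per-hop propagation t_prop = 9.9/300000000 = 0.033 μs.
Pipeline fill: first packet needs 2·t_tx to clear all hops; remaining 79 packets each add one t_tx.
Total = (2+80-1)·t_tx + 2·t_prop = 81·15.7538 + 2·0.033 = 1280 μs.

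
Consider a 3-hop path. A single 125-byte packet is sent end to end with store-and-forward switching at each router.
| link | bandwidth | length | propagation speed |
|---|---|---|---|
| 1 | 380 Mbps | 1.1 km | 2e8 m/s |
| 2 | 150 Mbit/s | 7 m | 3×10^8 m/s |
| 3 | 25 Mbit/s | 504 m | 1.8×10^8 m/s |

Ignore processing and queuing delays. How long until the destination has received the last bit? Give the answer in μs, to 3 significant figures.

57.6 μs

L = 125 × 8 = 1000 bits.
Transmission delays (L/R per hop): 2.63158, 6.66667, 40 μs; sum = 49.2982 μs.
Propagation delays (d/s per hop): 5.5, 0.0233333, 2.8 μs; sum = 8.32333 μs.
End-to-end = 57.6 μs.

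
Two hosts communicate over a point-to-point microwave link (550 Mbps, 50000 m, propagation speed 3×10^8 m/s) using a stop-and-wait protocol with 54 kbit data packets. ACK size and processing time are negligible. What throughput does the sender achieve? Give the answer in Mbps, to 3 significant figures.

t_tx = L/R = 54000/550000000 = 9.81818e-05 s.
t_prop = 50000/300000000 = 0.000166667 s; RTT = 0.000333333 s.
Cycle = t_tx + RTT = 0.000431515 s.
Throughput = L / cycle = 54000 / 0.000431515 = 125 Mbps.

125 Mbps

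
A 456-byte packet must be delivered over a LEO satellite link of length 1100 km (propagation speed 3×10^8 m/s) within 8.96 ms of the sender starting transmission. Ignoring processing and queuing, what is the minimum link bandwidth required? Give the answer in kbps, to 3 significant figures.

689 kbps

L = 3648 bits.
Propagation delay = 1100000 / 300000000 = 3.66667 ms.
Transmission budget = 8.96 − 3.66667 = 5.29333 ms.
R ≥ L / t_tx = 3648 bits / 0.00529333 s = 689 kbps.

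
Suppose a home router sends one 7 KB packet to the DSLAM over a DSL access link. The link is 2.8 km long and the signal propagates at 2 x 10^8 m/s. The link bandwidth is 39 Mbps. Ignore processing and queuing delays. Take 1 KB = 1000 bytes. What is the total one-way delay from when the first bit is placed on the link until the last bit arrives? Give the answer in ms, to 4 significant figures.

1.450 ms

L = 56000 bits.
Transmission delay = L/R = 56000 / 39000000 = 1.4359 ms.
Propagation delay = d/s = 2800 m / 200000000 m/s = 0.014 ms.
Total = 1.450 ms.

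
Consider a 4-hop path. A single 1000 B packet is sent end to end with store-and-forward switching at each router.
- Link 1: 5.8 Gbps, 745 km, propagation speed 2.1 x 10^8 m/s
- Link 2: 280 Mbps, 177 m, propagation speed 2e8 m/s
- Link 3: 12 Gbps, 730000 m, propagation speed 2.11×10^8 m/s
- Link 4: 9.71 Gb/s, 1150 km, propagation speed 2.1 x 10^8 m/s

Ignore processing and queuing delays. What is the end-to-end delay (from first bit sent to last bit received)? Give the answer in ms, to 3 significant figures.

12.5 ms

L = 1000 × 8 = 8000 bits.
Transmission delays (L/R per hop): 0.00137931, 0.0285714, 0.000666667, 0.000823893 ms; sum = 0.0314413 ms.
Propagation delays (d/s per hop): 3.54762, 0.000885, 3.45972, 5.47619 ms; sum = 12.4844 ms.
End-to-end = 12.5 ms.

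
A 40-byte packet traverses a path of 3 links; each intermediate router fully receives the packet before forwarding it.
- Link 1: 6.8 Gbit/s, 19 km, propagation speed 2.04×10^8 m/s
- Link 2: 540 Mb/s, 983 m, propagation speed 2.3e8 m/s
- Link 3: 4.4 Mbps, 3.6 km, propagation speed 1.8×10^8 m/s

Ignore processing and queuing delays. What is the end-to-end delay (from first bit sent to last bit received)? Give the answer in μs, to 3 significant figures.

191 μs

L = 40 × 8 = 320 bits.
Transmission delays (L/R per hop): 0.0470588, 0.592593, 72.7273 μs; sum = 73.3669 μs.
Propagation delays (d/s per hop): 93.1373, 4.27391, 20 μs; sum = 117.411 μs.
End-to-end = 191 μs.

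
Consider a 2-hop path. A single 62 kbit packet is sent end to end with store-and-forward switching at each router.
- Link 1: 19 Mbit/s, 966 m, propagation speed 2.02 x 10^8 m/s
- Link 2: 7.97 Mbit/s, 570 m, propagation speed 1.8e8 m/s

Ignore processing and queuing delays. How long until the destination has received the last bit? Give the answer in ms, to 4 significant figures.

L = 62000 bits.
Transmission delays (L/R per hop): 3.26316, 7.77917 ms; sum = 11.0423 ms.
Propagation delays (d/s per hop): 0.00478218, 0.00316667 ms; sum = 0.00794884 ms.
End-to-end = 11.05 ms.

11.05 ms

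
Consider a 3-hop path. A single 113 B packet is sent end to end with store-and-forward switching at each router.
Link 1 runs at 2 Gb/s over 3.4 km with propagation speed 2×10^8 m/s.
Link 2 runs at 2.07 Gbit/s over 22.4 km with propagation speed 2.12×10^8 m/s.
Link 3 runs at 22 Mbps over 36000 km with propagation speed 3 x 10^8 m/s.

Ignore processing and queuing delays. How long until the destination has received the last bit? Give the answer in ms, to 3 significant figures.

120 ms

L = 113 × 8 = 904 bits.
Transmission delays (L/R per hop): 0.000452, 0.000436715, 0.0410909 ms; sum = 0.0419796 ms.
Propagation delays (d/s per hop): 0.017, 0.10566, 120 ms; sum = 120.123 ms.
End-to-end = 120 ms.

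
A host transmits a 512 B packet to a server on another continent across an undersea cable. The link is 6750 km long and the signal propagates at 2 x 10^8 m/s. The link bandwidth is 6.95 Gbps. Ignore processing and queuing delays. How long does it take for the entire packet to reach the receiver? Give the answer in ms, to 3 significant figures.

33.8 ms

L = 512 × 8 = 4096 bits.
Transmission delay = L/R = 4096 / 6950000000 = 0.000589353 ms.
Propagation delay = d/s = 6750000 m / 200000000 m/s = 33.75 ms.
Total = 33.8 ms.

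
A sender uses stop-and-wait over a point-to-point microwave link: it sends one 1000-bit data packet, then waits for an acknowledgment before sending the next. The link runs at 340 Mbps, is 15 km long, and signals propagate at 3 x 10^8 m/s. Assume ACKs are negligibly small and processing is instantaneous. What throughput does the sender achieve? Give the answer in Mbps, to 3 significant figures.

9.71 Mbps

t_tx = L/R = 1000/340000000 = 2.94118e-06 s.
t_prop = 15000/300000000 = 5e-05 s; RTT = 0.0001 s.
Cycle = t_tx + RTT = 0.000102941 s.
Throughput = L / cycle = 1000 / 0.000102941 = 9.71 Mbps.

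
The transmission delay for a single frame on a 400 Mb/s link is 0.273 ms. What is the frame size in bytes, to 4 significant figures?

L = R × t_tx = 400000000 b/s × 0.000273 s = 109200 bits.
In bytes: 109200 / 8 = 13650 bytes.

13650 bytes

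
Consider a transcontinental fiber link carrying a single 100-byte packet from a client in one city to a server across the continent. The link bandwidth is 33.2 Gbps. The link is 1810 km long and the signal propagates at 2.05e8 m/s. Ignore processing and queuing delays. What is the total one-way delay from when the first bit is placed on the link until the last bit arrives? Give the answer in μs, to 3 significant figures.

L = 100 × 8 = 800 bits.
Transmission delay = L/R = 800 / 3.32e+10 = 0.0240964 μs.
Propagation delay = d/s = 1810000 m / 2.05e+08 m/s = 8829.27 μs.
Total = 8830 μs.

8830 μs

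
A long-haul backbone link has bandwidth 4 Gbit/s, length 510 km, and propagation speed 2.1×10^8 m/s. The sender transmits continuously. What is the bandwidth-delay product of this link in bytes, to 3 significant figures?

Propagation delay = 510000 / 210000000 = 0.00242857 s.
BDP = R × t_prop = 4000000000 × 0.00242857 = 9714290 bits.
In bytes: 9714290/8 = 1210000 bytes.

1210000 bytes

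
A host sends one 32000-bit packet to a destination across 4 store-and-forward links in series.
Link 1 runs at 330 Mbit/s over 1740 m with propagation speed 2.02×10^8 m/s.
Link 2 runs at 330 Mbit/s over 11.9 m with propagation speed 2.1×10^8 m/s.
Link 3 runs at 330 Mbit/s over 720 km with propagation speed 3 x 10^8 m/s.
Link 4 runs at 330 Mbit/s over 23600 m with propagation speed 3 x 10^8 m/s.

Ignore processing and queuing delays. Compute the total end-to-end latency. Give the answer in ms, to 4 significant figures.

Transmission delay per hop = L/R = 32000/330000000 = 0.0969697 ms; 4 hops → 0.387879 ms.
Propagation delays (d/s per hop): 0.00861386, 5.66667e-05, 2.4, 0.0786667 ms; sum = 2.48734 ms.
End-to-end = 2.875 ms.

2.875 ms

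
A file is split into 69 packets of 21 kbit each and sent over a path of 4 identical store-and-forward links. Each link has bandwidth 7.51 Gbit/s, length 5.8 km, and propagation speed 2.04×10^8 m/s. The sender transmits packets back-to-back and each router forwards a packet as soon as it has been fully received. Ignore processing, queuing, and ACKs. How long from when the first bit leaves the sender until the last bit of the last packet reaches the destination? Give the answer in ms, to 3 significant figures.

Per-hop transmission t_tx = L/R = 21000/7510000000 = 0.00279627 ms.
Per-hop propagation t_prop = 5800/204000000 = 0.0284314 ms.
Pipeline fill: first packet needs 4·t_tx to clear all hops; remaining 68 packets each add one t_tx.
Total = (4+69-1)·t_tx + 4·t_prop = 72·0.00279627 + 4·0.0284314 = 0.315 ms.

0.315 ms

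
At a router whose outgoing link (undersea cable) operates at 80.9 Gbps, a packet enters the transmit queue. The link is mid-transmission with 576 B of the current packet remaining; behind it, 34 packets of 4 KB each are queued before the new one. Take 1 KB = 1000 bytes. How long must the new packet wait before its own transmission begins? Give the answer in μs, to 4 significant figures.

13.51 μs

Each queued packet: L/R = 32000/80900000000 = 0.39555 μs.
34 queued → 13.4487 μs.
Plus remaining 4608 bits of current packet: 0.0569592 μs.
Queuing delay = 13.51 μs.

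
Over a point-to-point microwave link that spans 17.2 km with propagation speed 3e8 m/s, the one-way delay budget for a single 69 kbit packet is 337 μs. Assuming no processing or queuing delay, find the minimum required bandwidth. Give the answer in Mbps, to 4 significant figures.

Propagation delay = 17200 / 300000000 = 57.3333 μs.
Transmission budget = 337 − 57.3333 = 279.667 μs.
R ≥ L / t_tx = 69000 bits / 0.000279667 s = 246.7 Mbps.

246.7 Mbps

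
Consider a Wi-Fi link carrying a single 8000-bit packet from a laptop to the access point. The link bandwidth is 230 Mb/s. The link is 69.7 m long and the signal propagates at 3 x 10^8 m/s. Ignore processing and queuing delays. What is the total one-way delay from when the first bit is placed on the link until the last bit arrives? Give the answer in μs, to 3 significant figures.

35.0 μs

Transmission delay = L/R = 8000 / 230000000 = 34.7826 μs.
Propagation delay = d/s = 69.7 m / 300000000 m/s = 0.232333 μs.
Total = 35.0 μs.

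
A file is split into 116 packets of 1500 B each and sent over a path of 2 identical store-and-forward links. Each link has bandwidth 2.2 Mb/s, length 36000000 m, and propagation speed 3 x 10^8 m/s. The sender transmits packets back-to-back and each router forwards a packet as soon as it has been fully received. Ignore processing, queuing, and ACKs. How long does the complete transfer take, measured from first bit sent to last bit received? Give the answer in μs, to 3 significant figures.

Per-hop transmission t_tx = L/R = 12000/2200000 = 5454.55 μs.
Per-hop propagation t_prop = 36000000/300000000 = 120000 μs.
Pipeline fill: first packet needs 2·t_tx to clear all hops; remaining 115 packets each add one t_tx.
Total = (2+116-1)·t_tx + 2·t_prop = 117·5454.55 + 2·120000 = 878000 μs.

878000 μs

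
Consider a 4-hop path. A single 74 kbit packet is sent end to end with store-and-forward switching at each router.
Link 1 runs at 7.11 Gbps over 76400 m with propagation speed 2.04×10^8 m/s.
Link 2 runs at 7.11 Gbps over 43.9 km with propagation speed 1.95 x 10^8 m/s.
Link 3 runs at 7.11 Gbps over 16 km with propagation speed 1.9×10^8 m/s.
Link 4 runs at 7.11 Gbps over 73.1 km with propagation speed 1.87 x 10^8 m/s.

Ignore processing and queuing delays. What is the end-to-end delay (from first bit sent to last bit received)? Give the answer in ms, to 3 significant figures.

L = 74000 bits.
Transmission delay per hop = L/R = 74000/7110000000 = 0.0104079 ms; 4 hops → 0.0416315 ms.
Propagation delays (d/s per hop): 0.37451, 0.225128, 0.0842105, 0.390909 ms; sum = 1.07476 ms.
End-to-end = 1.12 ms.

1.12 ms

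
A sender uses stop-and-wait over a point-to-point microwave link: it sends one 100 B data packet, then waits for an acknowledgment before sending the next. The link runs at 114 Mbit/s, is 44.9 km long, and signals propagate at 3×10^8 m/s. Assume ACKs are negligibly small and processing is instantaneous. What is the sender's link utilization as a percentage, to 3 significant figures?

2.29 %

t_tx = L/R = 800/114000000 = 7.01754e-06 s.
t_prop = 44900/300000000 = 0.000149667 s; RTT = 0.000299333 s.
Cycle = t_tx + RTT = 0.000306351 s.
Utilization = t_tx / cycle = 7.01754e-06/0.000306351 = 2.29 %.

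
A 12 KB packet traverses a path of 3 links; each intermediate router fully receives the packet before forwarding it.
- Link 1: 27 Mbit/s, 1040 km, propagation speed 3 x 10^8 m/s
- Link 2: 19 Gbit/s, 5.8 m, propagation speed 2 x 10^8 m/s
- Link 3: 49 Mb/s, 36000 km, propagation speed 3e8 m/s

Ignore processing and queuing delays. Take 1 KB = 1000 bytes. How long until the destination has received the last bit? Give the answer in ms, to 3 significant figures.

129 ms

L = 96000 bits.
Transmission delays (L/R per hop): 3.55556, 0.00505263, 1.95918 ms; sum = 5.51979 ms.
Propagation delays (d/s per hop): 3.46667, 2.9e-05, 120 ms; sum = 123.467 ms.
End-to-end = 129 ms.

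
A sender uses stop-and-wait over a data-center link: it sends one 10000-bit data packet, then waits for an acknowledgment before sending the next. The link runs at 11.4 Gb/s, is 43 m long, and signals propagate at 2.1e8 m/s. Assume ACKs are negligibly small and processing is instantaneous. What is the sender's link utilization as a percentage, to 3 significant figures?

t_tx = L/R = 10000/11400000000 = 8.77193e-07 s.
t_prop = 43/210000000 = 2.04762e-07 s; RTT = 4.09524e-07 s.
Cycle = t_tx + RTT = 1.28672e-06 s.
Utilization = t_tx / cycle = 8.77193e-07/1.28672e-06 = 68.2 %.

68.2 %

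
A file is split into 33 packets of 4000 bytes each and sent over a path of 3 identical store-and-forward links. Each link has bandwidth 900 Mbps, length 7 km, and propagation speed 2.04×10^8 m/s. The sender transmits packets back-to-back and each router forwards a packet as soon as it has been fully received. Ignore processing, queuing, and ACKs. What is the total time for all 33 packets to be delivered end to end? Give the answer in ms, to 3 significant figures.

Per-hop transmission t_tx = L/R = 32000/900000000 = 0.0355556 ms.
Per-hop propagation t_prop = 7000/204000000 = 0.0343137 ms.
Pipeline fill: first packet needs 3·t_tx to clear all hops; remaining 32 packets each add one t_tx.
Total = (3+33-1)·t_tx + 3·t_prop = 35·0.0355556 + 3·0.0343137 = 1.35 ms.

1.35 ms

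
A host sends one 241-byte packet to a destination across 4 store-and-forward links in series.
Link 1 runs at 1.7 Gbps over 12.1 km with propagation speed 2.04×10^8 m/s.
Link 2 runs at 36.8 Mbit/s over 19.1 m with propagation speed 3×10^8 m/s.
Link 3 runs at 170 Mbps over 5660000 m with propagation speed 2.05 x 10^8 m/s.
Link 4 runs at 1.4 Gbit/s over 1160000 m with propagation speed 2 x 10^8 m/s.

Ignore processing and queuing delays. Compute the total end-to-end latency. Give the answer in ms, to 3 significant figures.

L = 241 × 8 = 1928 bits.
Transmission delays (L/R per hop): 0.00113412, 0.0523913, 0.0113412, 0.00137714 ms; sum = 0.0662437 ms.
Propagation delays (d/s per hop): 0.0593137, 6.36667e-05, 27.6098, 5.8 ms; sum = 33.4691 ms.
End-to-end = 33.5 ms.

33.5 ms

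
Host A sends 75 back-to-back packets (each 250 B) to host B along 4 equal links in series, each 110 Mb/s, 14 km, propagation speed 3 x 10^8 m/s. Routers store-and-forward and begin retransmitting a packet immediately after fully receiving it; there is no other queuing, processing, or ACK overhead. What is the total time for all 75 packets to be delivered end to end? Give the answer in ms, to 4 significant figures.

1.605 ms

Per-hop transmission t_tx = L/R = 2000/110000000 = 0.0181818 ms.
Per-hop propagation t_prop = 14000/300000000 = 0.0466667 ms.
Pipeline fill: first packet needs 4·t_tx to clear all hops; remaining 74 packets each add one t_tx.
Total = (4+75-1)·t_tx + 4·t_prop = 78·0.0181818 + 4·0.0466667 = 1.605 ms.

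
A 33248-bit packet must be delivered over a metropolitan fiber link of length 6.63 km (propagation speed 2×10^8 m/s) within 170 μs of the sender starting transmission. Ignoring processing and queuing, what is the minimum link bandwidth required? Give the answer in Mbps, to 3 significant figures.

243 Mbps

Propagation delay = 6630 / 200000000 = 33.15 μs.
Transmission budget = 170 − 33.15 = 136.85 μs.
R ≥ L / t_tx = 33248 bits / 0.00013685 s = 243 Mbps.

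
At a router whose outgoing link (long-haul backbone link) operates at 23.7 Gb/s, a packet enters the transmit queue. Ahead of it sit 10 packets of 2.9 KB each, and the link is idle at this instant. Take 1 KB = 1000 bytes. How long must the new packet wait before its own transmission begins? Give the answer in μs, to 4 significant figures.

Each queued packet: L/R = 23200/23700000000 = 0.978903 μs.
10 queued → 9.78903 μs.
Queuing delay = 9.789 μs.

9.789 μs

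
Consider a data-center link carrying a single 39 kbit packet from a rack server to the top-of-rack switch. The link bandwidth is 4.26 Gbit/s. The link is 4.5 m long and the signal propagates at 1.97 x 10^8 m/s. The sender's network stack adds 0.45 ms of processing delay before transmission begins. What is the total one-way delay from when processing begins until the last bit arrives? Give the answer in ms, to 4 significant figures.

L = 39000 bits.
Transmission delay = L/R = 39000 / 4260000000 = 0.00915493 ms.
Propagation delay = d/s = 4.5 m / 197000000 m/s = 2.28426e-05 ms.
Plus processing delay 0.45 ms = 0.45 ms.
Total = 0.4592 ms.

0.4592 ms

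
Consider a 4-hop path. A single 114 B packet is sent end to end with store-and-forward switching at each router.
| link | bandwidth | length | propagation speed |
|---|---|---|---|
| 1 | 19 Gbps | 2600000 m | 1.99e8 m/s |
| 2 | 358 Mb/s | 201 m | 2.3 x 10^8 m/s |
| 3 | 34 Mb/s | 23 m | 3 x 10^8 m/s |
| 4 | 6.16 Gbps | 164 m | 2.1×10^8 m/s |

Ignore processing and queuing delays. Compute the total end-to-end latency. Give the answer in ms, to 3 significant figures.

13.1 ms

L = 114 × 8 = 912 bits.
Transmission delays (L/R per hop): 4.8e-05, 0.00254749, 0.0268235, 0.000148052 ms; sum = 0.0295671 ms.
Propagation delays (d/s per hop): 13.0653, 0.000873913, 7.66667e-05, 0.000780952 ms; sum = 13.0671 ms.
End-to-end = 13.1 ms.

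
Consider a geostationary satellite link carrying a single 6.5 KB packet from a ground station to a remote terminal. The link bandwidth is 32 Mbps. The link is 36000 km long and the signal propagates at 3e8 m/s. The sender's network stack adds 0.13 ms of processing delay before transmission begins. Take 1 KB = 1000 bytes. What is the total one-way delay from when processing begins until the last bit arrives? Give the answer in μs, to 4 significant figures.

121800 μs

L = 52000 bits.
Transmission delay = L/R = 52000 / 32000000 = 1625 μs.
Propagation delay = d/s = 36000000 m / 300000000 m/s = 120000 μs.
Plus processing delay 0.13 ms = 130 μs.
Total = 121800 μs.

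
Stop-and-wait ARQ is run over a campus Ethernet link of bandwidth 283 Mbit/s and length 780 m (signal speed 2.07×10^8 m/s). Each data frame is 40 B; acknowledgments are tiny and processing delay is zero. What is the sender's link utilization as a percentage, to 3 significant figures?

t_tx = L/R = 320/283000000 = 1.13074e-06 s.
t_prop = 780/2.07e+08 = 3.76812e-06 s; RTT = 7.53623e-06 s.
Cycle = t_tx + RTT = 8.66697e-06 s.
Utilization = t_tx / cycle = 1.13074e-06/8.66697e-06 = 13.0 %.

13.0 %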